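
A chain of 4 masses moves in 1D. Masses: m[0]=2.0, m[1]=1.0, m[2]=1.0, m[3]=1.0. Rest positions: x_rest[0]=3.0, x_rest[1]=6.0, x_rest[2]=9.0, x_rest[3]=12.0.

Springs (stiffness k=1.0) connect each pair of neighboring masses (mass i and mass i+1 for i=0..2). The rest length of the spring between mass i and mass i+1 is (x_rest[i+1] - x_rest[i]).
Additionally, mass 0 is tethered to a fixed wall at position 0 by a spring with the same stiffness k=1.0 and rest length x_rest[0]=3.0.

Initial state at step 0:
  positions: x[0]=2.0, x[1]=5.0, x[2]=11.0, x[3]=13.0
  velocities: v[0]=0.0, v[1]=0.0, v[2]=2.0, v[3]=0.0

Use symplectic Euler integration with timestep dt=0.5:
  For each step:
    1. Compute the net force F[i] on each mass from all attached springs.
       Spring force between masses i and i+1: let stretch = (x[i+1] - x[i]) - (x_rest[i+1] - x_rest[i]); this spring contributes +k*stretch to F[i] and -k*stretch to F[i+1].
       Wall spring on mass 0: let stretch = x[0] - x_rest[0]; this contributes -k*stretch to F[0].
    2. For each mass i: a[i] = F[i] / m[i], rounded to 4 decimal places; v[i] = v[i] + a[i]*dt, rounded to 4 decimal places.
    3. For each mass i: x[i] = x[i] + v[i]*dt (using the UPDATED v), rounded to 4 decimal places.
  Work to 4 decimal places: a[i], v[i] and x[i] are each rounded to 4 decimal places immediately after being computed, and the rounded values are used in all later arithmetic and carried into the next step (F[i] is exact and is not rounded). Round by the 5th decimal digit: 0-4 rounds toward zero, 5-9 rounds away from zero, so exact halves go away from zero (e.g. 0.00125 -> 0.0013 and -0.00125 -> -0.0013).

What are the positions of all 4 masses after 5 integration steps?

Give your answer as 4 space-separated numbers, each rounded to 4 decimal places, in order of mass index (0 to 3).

Step 0: x=[2.0000 5.0000 11.0000 13.0000] v=[0.0000 0.0000 2.0000 0.0000]
Step 1: x=[2.1250 5.7500 11.0000 13.2500] v=[0.2500 1.5000 0.0000 0.5000]
Step 2: x=[2.4375 6.9063 10.2500 13.6875] v=[0.6250 2.3125 -1.5000 0.8750]
Step 3: x=[3.0040 7.7813 9.5235 14.0157] v=[1.1329 1.7500 -1.4531 0.6563]
Step 4: x=[3.7922 7.8976 9.4845 13.9708] v=[1.5763 0.2325 -0.0781 -0.0898]
Step 5: x=[4.6195 7.3842 10.1703 13.5543] v=[1.6546 -1.0268 1.3716 -0.8330]

Answer: 4.6195 7.3842 10.1703 13.5543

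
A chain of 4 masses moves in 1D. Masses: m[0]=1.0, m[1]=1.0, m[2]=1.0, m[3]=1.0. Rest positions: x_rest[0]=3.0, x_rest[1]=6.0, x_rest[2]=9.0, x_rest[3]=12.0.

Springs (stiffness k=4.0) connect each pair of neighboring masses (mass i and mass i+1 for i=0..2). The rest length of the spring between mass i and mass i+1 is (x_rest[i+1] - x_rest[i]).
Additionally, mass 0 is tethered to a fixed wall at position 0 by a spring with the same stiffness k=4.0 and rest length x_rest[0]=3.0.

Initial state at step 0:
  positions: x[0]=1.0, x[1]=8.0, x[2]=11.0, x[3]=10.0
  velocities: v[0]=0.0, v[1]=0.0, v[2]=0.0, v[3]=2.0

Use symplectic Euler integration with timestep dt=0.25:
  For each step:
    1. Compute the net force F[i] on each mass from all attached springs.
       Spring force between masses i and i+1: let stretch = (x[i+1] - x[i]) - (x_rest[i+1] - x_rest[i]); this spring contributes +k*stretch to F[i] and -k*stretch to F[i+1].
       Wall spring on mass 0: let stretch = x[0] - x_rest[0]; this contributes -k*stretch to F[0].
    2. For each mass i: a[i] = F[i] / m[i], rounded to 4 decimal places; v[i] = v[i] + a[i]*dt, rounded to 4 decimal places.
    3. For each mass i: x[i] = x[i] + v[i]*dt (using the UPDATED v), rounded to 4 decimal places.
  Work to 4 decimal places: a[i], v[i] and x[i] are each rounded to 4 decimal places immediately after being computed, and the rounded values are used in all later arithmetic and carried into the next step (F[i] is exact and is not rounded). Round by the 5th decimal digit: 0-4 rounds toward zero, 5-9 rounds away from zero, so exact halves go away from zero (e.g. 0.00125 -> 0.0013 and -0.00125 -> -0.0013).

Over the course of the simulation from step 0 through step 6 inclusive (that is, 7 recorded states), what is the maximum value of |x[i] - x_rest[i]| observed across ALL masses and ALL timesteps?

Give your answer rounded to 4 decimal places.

Answer: 3.2188

Derivation:
Step 0: x=[1.0000 8.0000 11.0000 10.0000] v=[0.0000 0.0000 0.0000 2.0000]
Step 1: x=[2.5000 7.0000 10.0000 11.5000] v=[6.0000 -4.0000 -4.0000 6.0000]
Step 2: x=[4.5000 5.6250 8.6250 13.3750] v=[8.0000 -5.5000 -5.5000 7.5000]
Step 3: x=[5.6563 4.7188 7.6875 14.8125] v=[4.6250 -3.6250 -3.7500 5.7500]
Step 4: x=[5.1641 4.7891 7.7891 15.2188] v=[-1.9688 0.2812 0.4063 1.6250]
Step 5: x=[3.2871 5.7032 8.9981 14.5176] v=[-7.5079 3.6562 4.8360 -2.8047]
Step 6: x=[1.1924 6.8370 10.7633 13.1866] v=[-8.3789 4.5350 7.0606 -5.3242]
Max displacement = 3.2188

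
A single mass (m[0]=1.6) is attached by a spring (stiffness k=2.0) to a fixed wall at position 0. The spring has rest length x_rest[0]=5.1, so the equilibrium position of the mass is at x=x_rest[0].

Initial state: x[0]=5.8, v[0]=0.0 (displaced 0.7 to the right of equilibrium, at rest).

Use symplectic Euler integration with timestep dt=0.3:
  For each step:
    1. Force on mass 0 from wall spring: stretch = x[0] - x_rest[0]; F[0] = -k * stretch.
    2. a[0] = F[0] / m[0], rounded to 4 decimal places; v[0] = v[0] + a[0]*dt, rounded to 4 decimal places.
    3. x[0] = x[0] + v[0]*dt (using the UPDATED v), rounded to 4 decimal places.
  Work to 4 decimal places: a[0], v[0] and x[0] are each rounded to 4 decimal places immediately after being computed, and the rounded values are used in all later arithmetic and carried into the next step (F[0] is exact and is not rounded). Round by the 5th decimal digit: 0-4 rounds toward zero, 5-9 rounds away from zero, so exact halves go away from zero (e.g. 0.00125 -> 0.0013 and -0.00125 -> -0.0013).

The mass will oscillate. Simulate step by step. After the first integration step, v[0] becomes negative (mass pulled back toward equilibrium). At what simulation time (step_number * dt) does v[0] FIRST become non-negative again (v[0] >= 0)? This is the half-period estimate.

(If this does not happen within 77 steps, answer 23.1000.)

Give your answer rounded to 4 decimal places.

Step 0: x=[5.8000] v=[0.0000]
Step 1: x=[5.7213] v=[-0.2625]
Step 2: x=[5.5727] v=[-0.4955]
Step 3: x=[5.3709] v=[-0.6728]
Step 4: x=[5.1386] v=[-0.7744]
Step 5: x=[4.9019] v=[-0.7889]
Step 6: x=[4.6875] v=[-0.7146]
Step 7: x=[4.5195] v=[-0.5599]
Step 8: x=[4.4168] v=[-0.3422]
Step 9: x=[4.3910] v=[-0.0860]
Step 10: x=[4.4450] v=[0.1799]
First v>=0 after going negative at step 10, time=3.0000

Answer: 3.0000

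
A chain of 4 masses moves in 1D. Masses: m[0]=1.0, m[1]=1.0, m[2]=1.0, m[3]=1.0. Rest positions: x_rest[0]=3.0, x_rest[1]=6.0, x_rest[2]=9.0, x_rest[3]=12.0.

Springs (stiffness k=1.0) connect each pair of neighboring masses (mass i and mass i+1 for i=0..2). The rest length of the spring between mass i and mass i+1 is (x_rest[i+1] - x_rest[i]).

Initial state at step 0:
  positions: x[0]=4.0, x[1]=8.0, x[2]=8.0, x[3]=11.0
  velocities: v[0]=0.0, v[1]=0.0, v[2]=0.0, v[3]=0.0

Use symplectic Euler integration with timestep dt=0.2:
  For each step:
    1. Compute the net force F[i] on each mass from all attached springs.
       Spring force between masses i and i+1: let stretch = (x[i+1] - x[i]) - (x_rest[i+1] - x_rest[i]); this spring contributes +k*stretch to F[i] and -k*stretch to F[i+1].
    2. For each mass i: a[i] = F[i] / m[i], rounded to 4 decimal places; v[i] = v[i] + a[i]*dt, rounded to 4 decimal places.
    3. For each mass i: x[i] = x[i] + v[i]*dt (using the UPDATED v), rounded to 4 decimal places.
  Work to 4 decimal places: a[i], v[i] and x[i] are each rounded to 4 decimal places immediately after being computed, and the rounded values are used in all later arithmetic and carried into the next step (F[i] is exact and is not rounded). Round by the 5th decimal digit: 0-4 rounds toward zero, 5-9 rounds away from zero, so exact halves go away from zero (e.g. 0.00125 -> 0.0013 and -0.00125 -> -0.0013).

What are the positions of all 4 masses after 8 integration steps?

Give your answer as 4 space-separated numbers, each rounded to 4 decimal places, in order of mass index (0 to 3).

Answer: 4.1970 5.2713 9.8521 11.6796

Derivation:
Step 0: x=[4.0000 8.0000 8.0000 11.0000] v=[0.0000 0.0000 0.0000 0.0000]
Step 1: x=[4.0400 7.8400 8.1200 11.0000] v=[0.2000 -0.8000 0.6000 0.0000]
Step 2: x=[4.1120 7.5392 8.3440 11.0048] v=[0.3600 -1.5040 1.1200 0.0240]
Step 3: x=[4.2011 7.1335 8.6422 11.0232] v=[0.4454 -2.0285 1.4912 0.0918]
Step 4: x=[4.2875 6.6709 8.9753 11.0663] v=[0.4319 -2.3132 1.6657 0.2156]
Step 5: x=[4.3492 6.2051 9.2999 11.1458] v=[0.3086 -2.3290 1.6230 0.3974]
Step 6: x=[4.3652 5.7889 9.5745 11.2714] v=[0.0798 -2.0812 1.3732 0.6282]
Step 7: x=[4.3181 5.4671 9.7656 11.4492] v=[-0.2355 -1.6088 0.9555 0.8888]
Step 8: x=[4.1970 5.2713 9.8521 11.6796] v=[-0.6057 -0.9789 0.4325 1.1521]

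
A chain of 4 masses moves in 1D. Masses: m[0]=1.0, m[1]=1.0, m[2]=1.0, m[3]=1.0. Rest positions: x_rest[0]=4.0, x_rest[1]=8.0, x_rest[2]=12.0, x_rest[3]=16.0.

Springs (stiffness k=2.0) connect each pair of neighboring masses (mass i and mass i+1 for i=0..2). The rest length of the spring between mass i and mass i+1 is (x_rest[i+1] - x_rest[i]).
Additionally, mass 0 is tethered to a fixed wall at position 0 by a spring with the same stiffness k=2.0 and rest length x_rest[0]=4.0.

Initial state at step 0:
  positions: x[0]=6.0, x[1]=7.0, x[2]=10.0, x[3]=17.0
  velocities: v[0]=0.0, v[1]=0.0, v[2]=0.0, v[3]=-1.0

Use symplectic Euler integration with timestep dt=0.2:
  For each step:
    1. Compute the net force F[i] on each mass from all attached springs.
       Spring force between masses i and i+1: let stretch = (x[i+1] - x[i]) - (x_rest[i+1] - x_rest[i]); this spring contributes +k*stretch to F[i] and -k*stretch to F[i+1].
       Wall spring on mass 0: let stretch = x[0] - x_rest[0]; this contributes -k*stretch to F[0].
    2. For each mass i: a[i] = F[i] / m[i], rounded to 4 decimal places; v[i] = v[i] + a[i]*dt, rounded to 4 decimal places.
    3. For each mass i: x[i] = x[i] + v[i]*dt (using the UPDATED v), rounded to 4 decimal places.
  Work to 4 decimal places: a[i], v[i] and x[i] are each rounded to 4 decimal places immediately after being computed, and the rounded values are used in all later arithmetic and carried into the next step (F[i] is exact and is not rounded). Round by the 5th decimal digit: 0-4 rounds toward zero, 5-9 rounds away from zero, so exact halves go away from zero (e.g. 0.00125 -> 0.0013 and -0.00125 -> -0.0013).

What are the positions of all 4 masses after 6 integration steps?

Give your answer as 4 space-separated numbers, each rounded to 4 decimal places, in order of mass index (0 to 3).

Step 0: x=[6.0000 7.0000 10.0000 17.0000] v=[0.0000 0.0000 0.0000 -1.0000]
Step 1: x=[5.6000 7.1600 10.3200 16.5600] v=[-2.0000 0.8000 1.6000 -2.2000]
Step 2: x=[4.8768 7.4480 10.8864 15.9408] v=[-3.6160 1.4400 2.8320 -3.0960]
Step 3: x=[3.9692 7.8054 11.5821 15.2372] v=[-4.5382 1.7869 3.4784 -3.5178]
Step 4: x=[3.0509 8.1580 12.2681 14.5612] v=[-4.5914 1.7631 3.4298 -3.3798]
Step 5: x=[2.2971 8.4309 12.8087 14.0218] v=[-3.7689 1.3643 2.7030 -2.6970]
Step 6: x=[1.8503 8.5633 13.0961 13.7054] v=[-2.2342 0.6619 1.4371 -1.5822]

Answer: 1.8503 8.5633 13.0961 13.7054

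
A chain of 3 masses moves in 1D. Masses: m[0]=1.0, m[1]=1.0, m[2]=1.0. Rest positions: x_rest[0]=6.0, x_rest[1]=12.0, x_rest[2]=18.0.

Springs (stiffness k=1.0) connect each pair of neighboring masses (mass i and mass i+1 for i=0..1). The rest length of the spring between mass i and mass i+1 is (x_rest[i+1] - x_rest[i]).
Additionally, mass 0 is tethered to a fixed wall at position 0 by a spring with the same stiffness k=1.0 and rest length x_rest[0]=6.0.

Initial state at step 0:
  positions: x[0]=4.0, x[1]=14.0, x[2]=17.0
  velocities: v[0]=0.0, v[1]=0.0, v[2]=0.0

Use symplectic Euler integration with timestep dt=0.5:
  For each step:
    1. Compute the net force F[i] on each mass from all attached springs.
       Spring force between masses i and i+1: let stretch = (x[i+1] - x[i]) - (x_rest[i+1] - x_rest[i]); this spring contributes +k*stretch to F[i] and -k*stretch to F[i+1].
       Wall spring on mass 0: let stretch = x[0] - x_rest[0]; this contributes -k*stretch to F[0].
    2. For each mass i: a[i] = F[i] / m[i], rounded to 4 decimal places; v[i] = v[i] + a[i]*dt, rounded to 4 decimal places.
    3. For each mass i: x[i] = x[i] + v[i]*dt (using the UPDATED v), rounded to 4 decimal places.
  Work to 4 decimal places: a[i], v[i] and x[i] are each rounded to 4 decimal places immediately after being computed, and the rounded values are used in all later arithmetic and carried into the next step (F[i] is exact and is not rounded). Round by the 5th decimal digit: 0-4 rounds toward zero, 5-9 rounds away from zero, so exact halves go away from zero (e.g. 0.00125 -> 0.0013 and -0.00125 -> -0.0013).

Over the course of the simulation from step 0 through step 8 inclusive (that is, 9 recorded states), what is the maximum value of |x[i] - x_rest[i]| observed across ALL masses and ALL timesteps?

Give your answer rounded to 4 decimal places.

Answer: 2.4844

Derivation:
Step 0: x=[4.0000 14.0000 17.0000] v=[0.0000 0.0000 0.0000]
Step 1: x=[5.5000 12.2500 17.7500] v=[3.0000 -3.5000 1.5000]
Step 2: x=[7.3125 10.1875 18.6250] v=[3.6250 -4.1250 1.7500]
Step 3: x=[8.0157 9.5156 18.8907] v=[1.4063 -1.3438 0.5313]
Step 4: x=[7.0899 10.8125 18.3126] v=[-1.8516 2.5938 -1.1563]
Step 5: x=[5.3223 13.0538 17.3594] v=[-3.5353 4.4826 -1.9064]
Step 6: x=[4.1570 14.4387 16.8298] v=[-2.3307 2.7697 -1.0592]
Step 7: x=[4.5229 13.8509 17.2025] v=[0.7317 -1.1756 0.7453]
Step 8: x=[6.0901 11.7690 18.2373] v=[3.1343 -4.1638 2.0695]
Max displacement = 2.4844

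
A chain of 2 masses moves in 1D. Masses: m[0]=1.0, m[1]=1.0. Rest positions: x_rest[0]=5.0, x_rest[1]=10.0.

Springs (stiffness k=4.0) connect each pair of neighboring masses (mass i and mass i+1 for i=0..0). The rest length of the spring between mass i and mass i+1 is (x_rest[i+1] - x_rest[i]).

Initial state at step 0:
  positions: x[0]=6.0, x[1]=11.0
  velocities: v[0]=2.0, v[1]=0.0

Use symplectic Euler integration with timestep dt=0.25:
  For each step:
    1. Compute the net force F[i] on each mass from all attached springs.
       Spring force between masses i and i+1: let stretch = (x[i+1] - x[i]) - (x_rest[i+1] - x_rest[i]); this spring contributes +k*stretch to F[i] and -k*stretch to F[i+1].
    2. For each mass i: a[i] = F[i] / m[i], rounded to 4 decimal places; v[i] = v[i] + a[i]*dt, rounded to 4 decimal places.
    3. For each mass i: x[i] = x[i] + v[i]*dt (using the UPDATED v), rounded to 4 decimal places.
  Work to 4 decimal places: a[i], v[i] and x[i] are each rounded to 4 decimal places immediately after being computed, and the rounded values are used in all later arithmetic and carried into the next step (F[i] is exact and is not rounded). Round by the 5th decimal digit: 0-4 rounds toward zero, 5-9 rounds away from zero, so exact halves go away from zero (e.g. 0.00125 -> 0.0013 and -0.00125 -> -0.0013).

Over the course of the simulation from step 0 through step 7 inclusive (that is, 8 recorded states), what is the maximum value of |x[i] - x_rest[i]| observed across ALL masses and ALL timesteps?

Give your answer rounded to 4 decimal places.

Step 0: x=[6.0000 11.0000] v=[2.0000 0.0000]
Step 1: x=[6.5000 11.0000] v=[2.0000 0.0000]
Step 2: x=[6.8750 11.1250] v=[1.5000 0.5000]
Step 3: x=[7.0625 11.4375] v=[0.7500 1.2500]
Step 4: x=[7.0938 11.9063] v=[0.1250 1.8750]
Step 5: x=[7.0782 12.4219] v=[-0.0625 2.0625]
Step 6: x=[7.1485 12.8516] v=[0.2812 1.7188]
Step 7: x=[7.3946 13.1055] v=[0.9843 1.0157]
Max displacement = 3.1055

Answer: 3.1055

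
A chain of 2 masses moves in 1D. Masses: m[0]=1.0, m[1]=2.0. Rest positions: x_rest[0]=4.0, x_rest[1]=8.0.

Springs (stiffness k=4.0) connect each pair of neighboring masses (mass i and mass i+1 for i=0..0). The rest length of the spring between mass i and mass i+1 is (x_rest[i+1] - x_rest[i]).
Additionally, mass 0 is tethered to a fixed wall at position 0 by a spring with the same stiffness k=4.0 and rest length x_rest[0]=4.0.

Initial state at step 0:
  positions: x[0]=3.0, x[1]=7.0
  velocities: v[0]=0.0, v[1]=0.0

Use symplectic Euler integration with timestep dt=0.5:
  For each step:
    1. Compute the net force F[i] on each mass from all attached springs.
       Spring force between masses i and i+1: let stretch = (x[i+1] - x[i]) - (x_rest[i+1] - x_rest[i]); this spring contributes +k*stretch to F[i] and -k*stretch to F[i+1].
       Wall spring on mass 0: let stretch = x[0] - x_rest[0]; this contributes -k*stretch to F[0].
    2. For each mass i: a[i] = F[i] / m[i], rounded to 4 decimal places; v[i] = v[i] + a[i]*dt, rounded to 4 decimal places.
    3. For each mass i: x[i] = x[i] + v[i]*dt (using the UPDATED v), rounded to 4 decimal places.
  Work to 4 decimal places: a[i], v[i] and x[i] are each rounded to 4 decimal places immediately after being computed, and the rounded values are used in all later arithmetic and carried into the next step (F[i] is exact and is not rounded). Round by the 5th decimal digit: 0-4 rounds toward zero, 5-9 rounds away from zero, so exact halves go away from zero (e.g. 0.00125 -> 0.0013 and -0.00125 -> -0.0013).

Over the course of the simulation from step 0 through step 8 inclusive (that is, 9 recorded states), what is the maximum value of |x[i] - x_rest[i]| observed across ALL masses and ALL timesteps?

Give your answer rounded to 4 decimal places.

Step 0: x=[3.0000 7.0000] v=[0.0000 0.0000]
Step 1: x=[4.0000 7.0000] v=[2.0000 0.0000]
Step 2: x=[4.0000 7.5000] v=[0.0000 1.0000]
Step 3: x=[3.5000 8.2500] v=[-1.0000 1.5000]
Step 4: x=[4.2500 8.6250] v=[1.5000 0.7500]
Step 5: x=[5.1250 8.8125] v=[1.7500 0.3750]
Step 6: x=[4.5625 9.1563] v=[-1.1250 0.6875]
Step 7: x=[4.0313 9.2032] v=[-1.0624 0.0937]
Step 8: x=[4.6407 8.6641] v=[1.2188 -1.0782]
Max displacement = 1.2032

Answer: 1.2032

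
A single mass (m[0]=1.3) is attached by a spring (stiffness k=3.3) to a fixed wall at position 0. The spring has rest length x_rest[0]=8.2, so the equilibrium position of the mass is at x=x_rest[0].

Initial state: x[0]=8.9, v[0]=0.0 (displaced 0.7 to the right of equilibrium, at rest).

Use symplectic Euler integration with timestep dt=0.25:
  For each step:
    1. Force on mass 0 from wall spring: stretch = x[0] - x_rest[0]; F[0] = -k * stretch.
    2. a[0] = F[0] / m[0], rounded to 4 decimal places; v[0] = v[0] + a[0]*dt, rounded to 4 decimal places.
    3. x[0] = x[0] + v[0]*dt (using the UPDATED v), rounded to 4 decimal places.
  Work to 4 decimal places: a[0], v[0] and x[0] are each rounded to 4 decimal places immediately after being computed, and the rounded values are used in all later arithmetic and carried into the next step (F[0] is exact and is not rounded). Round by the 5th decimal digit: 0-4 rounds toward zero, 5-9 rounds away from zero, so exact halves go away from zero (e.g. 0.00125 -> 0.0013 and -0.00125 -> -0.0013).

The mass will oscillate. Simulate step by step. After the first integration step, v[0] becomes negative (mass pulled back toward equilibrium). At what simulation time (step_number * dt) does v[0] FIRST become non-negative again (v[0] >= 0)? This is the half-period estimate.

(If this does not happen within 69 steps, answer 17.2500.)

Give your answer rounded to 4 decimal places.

Answer: 2.0000

Derivation:
Step 0: x=[8.9000] v=[0.0000]
Step 1: x=[8.7890] v=[-0.4442]
Step 2: x=[8.5845] v=[-0.8180]
Step 3: x=[8.3190] v=[-1.0620]
Step 4: x=[8.0346] v=[-1.1375]
Step 5: x=[7.7765] v=[-1.0325]
Step 6: x=[7.5856] v=[-0.7638]
Step 7: x=[7.4921] v=[-0.3739]
Step 8: x=[7.5110] v=[0.0754]
First v>=0 after going negative at step 8, time=2.0000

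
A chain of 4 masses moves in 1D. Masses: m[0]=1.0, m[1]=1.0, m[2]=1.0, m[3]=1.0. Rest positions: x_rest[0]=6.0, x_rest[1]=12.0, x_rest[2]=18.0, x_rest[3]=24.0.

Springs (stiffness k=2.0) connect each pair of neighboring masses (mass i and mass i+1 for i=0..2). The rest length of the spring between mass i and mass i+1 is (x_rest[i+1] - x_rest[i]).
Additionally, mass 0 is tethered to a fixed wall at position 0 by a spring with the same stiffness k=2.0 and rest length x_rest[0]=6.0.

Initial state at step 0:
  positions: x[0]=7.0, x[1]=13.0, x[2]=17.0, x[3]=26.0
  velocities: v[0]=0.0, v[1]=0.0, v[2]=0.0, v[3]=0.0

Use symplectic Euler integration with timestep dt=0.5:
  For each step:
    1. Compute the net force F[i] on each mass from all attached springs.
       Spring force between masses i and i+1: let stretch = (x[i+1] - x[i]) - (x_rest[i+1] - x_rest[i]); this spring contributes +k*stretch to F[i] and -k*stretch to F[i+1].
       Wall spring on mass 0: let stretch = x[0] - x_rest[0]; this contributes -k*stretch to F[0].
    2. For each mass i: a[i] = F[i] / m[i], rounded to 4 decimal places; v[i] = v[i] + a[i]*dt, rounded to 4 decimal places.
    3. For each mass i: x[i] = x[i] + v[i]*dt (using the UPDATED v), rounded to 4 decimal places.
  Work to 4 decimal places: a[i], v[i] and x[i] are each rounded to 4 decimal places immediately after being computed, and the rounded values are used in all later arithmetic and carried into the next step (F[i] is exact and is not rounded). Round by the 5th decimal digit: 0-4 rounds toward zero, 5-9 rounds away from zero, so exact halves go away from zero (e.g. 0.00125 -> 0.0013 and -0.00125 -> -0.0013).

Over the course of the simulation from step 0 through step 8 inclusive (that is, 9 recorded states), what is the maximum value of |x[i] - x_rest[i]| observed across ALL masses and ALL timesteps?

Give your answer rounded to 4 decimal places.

Step 0: x=[7.0000 13.0000 17.0000 26.0000] v=[0.0000 0.0000 0.0000 0.0000]
Step 1: x=[6.5000 12.0000 19.5000 24.5000] v=[-1.0000 -2.0000 5.0000 -3.0000]
Step 2: x=[5.5000 12.0000 20.7500 23.5000] v=[-2.0000 0.0000 2.5000 -2.0000]
Step 3: x=[5.0000 13.1250 19.0000 24.1250] v=[-1.0000 2.2500 -3.5000 1.2500]
Step 4: x=[6.0625 13.1250 16.8750 25.1875] v=[2.1250 0.0000 -4.2500 2.1250]
Step 5: x=[7.6250 11.4688 17.0313 25.0938] v=[3.1250 -3.3125 0.3125 -0.1875]
Step 6: x=[7.2969 10.6719 18.4376 23.9688] v=[-0.6562 -1.5938 2.8125 -2.2500]
Step 7: x=[5.0079 12.0704 18.7266 23.0782] v=[-4.5781 2.7969 0.5780 -1.7812]
Step 8: x=[3.7462 13.2657 17.8633 23.0118] v=[-2.5235 2.3906 -1.7266 -0.1328]
Max displacement = 2.7500

Answer: 2.7500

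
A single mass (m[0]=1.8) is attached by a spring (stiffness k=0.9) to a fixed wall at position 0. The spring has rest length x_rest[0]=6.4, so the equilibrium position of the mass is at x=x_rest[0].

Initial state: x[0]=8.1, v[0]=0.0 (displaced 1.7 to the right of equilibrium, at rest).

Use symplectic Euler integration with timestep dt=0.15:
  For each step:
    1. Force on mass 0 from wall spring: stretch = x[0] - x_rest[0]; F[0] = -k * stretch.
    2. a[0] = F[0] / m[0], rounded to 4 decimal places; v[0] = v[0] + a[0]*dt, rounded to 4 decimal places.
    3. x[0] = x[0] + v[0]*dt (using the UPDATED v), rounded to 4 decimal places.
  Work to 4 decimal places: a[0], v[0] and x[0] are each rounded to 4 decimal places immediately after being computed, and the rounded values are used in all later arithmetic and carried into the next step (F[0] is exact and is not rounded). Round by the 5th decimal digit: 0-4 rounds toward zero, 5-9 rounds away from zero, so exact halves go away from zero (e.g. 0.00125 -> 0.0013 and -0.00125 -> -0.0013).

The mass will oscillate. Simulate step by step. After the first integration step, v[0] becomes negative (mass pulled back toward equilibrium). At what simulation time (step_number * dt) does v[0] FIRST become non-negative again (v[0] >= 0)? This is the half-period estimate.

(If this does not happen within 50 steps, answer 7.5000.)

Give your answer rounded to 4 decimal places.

Step 0: x=[8.1000] v=[0.0000]
Step 1: x=[8.0809] v=[-0.1275]
Step 2: x=[8.0429] v=[-0.2536]
Step 3: x=[7.9864] v=[-0.3768]
Step 4: x=[7.9120] v=[-0.4958]
Step 5: x=[7.8206] v=[-0.6092]
Step 6: x=[7.7132] v=[-0.7157]
Step 7: x=[7.5911] v=[-0.8142]
Step 8: x=[7.4556] v=[-0.9035]
Step 9: x=[7.3082] v=[-0.9827]
Step 10: x=[7.1506] v=[-1.0508]
Step 11: x=[6.9845] v=[-1.1071]
Step 12: x=[6.8119] v=[-1.1509]
Step 13: x=[6.6346] v=[-1.1818]
Step 14: x=[6.4547] v=[-1.1994]
Step 15: x=[6.2742] v=[-1.2035]
Step 16: x=[6.0951] v=[-1.1941]
Step 17: x=[5.9194] v=[-1.1712]
Step 18: x=[5.7491] v=[-1.1352]
Step 19: x=[5.5861] v=[-1.0864]
Step 20: x=[5.4323] v=[-1.0254]
Step 21: x=[5.2894] v=[-0.9528]
Step 22: x=[5.1590] v=[-0.8695]
Step 23: x=[5.0425] v=[-0.7764]
Step 24: x=[4.9413] v=[-0.6746]
Step 25: x=[4.8565] v=[-0.5652]
Step 26: x=[4.7891] v=[-0.4494]
Step 27: x=[4.7398] v=[-0.3286]
Step 28: x=[4.7092] v=[-0.2041]
Step 29: x=[4.6976] v=[-0.0773]
Step 30: x=[4.7052] v=[0.0504]
First v>=0 after going negative at step 30, time=4.5000

Answer: 4.5000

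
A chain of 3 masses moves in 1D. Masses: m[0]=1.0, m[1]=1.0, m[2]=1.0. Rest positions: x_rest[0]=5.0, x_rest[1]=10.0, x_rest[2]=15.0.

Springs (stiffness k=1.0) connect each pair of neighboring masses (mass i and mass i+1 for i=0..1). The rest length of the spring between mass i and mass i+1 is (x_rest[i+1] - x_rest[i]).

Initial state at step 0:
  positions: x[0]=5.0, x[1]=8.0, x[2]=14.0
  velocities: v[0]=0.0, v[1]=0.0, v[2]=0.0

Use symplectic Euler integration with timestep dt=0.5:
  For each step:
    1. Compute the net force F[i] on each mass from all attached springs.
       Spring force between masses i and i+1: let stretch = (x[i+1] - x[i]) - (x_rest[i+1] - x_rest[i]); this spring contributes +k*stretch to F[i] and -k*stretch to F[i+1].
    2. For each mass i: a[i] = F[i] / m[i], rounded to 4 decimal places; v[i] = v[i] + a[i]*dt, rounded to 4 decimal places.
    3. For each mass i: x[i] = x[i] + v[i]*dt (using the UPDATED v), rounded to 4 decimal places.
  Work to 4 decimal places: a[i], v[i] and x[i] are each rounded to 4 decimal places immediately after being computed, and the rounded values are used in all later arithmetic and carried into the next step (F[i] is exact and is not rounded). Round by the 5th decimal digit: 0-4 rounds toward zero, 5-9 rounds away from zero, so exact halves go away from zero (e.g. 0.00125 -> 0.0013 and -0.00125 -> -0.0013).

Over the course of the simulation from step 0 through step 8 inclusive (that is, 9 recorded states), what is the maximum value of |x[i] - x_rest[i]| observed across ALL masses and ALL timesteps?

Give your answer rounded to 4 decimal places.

Step 0: x=[5.0000 8.0000 14.0000] v=[0.0000 0.0000 0.0000]
Step 1: x=[4.5000 8.7500 13.7500] v=[-1.0000 1.5000 -0.5000]
Step 2: x=[3.8125 9.6875 13.5000] v=[-1.3750 1.8750 -0.5000]
Step 3: x=[3.3438 10.1094 13.5469] v=[-0.9375 0.8438 0.0938]
Step 4: x=[3.3165 9.6993 13.9845] v=[-0.0547 -0.8203 0.8751]
Step 5: x=[3.6349 8.7648 14.6008] v=[0.6367 -1.8691 1.2325]
Step 6: x=[3.9858 8.0068 15.0081] v=[0.7017 -1.5161 0.8145]
Step 7: x=[4.0919 7.9938 14.9150] v=[0.2122 -0.0260 -0.1862]
Step 8: x=[3.9235 8.7357 14.3416] v=[-0.3369 1.4837 -1.1468]
Max displacement = 2.0062

Answer: 2.0062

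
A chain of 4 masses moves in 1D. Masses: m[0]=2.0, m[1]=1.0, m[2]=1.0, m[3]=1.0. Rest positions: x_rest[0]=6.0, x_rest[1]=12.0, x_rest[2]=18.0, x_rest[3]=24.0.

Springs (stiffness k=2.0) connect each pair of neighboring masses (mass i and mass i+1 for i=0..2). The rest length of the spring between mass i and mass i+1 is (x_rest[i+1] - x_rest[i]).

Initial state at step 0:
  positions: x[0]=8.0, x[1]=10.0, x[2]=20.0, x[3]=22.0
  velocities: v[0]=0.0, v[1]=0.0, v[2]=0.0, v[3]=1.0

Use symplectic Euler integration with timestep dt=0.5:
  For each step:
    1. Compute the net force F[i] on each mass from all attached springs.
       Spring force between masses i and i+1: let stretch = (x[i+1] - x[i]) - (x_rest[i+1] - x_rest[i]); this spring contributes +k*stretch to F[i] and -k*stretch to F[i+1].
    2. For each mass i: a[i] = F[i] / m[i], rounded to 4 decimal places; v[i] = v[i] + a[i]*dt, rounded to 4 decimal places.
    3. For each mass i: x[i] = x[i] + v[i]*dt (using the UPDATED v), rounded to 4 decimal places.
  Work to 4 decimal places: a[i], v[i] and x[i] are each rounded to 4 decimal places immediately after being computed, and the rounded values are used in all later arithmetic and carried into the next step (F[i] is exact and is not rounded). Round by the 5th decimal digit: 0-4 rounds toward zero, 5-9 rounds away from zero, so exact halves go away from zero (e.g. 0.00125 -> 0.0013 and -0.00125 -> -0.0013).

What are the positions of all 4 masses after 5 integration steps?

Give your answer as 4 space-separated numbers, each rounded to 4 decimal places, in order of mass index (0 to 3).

Answer: 5.7774 12.3360 20.3282 26.2813

Derivation:
Step 0: x=[8.0000 10.0000 20.0000 22.0000] v=[0.0000 0.0000 0.0000 1.0000]
Step 1: x=[7.0000 14.0000 16.0000 24.5000] v=[-2.0000 8.0000 -8.0000 5.0000]
Step 2: x=[6.2500 15.5000 15.2500 25.7500] v=[-1.5000 3.0000 -1.5000 2.5000]
Step 3: x=[6.3125 12.2500 19.8750 24.7500] v=[0.1250 -6.5000 9.2500 -2.0000]
Step 4: x=[6.3594 9.8438 23.1250 24.3125] v=[0.0938 -4.8125 6.5000 -0.8750]
Step 5: x=[5.7774 12.3360 20.3282 26.2813] v=[-1.1640 4.9843 -5.5937 3.9375]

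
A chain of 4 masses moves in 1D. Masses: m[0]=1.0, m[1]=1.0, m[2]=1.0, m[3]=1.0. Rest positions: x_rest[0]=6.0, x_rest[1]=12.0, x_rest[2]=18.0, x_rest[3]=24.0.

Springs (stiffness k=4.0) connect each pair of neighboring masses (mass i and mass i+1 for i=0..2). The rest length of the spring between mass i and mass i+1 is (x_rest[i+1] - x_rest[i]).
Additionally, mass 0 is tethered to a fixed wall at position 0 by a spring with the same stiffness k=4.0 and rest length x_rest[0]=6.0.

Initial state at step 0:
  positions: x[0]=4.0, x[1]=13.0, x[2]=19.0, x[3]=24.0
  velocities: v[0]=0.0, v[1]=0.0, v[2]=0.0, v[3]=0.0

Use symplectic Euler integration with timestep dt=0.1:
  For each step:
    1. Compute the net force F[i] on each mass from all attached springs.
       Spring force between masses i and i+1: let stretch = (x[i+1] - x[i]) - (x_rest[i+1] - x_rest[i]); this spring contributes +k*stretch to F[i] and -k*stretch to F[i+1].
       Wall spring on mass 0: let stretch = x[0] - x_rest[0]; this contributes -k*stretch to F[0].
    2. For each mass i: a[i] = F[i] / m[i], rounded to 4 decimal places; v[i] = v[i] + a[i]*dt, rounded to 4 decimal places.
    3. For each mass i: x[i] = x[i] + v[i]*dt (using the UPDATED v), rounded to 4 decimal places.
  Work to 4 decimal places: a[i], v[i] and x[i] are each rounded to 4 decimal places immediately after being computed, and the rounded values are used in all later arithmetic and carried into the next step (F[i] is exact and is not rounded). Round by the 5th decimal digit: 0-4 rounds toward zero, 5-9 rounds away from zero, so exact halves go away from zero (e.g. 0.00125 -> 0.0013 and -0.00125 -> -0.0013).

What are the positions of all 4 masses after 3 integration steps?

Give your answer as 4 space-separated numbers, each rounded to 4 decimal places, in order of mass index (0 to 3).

Step 0: x=[4.0000 13.0000 19.0000 24.0000] v=[0.0000 0.0000 0.0000 0.0000]
Step 1: x=[4.2000 12.8800 18.9600 24.0400] v=[2.0000 -1.2000 -0.4000 0.4000]
Step 2: x=[4.5792 12.6560 18.8800 24.1168] v=[3.7920 -2.2400 -0.8000 0.7680]
Step 3: x=[5.0983 12.3579 18.7605 24.2241] v=[5.1910 -2.9811 -1.1949 1.0733]

Answer: 5.0983 12.3579 18.7605 24.2241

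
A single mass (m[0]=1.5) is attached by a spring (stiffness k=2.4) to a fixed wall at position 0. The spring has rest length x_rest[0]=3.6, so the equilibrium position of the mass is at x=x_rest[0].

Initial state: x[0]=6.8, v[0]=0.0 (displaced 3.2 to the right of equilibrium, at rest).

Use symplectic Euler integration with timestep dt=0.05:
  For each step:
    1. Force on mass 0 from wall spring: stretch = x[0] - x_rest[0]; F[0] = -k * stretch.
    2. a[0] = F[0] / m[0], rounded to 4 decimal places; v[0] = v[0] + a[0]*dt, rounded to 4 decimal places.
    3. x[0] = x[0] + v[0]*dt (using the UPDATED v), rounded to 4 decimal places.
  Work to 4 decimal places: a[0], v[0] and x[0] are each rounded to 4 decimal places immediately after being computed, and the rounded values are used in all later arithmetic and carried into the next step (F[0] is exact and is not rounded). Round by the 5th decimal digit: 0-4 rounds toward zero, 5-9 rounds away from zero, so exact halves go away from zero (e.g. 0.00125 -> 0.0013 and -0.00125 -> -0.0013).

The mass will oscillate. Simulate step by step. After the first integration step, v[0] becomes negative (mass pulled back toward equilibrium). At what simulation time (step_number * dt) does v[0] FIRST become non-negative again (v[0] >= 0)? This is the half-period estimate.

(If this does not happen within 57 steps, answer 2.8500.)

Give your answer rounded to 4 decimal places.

Step 0: x=[6.8000] v=[0.0000]
Step 1: x=[6.7872] v=[-0.2560]
Step 2: x=[6.7617] v=[-0.5110]
Step 3: x=[6.7235] v=[-0.7639]
Step 4: x=[6.6728] v=[-1.0138]
Step 5: x=[6.6098] v=[-1.2596]
Step 6: x=[6.5348] v=[-1.5004]
Step 7: x=[6.4480] v=[-1.7352]
Step 8: x=[6.3499] v=[-1.9630]
Step 9: x=[6.2408] v=[-2.1830]
Step 10: x=[6.1211] v=[-2.3943]
Step 11: x=[5.9913] v=[-2.5960]
Step 12: x=[5.8519] v=[-2.7873]
Step 13: x=[5.7035] v=[-2.9675]
Step 14: x=[5.5467] v=[-3.1358]
Step 15: x=[5.3821] v=[-3.2915]
Step 16: x=[5.2104] v=[-3.4341]
Step 17: x=[5.0323] v=[-3.5629]
Step 18: x=[4.8484] v=[-3.6775]
Step 19: x=[4.6595] v=[-3.7774]
Step 20: x=[4.4664] v=[-3.8622]
Step 21: x=[4.2698] v=[-3.9315]
Step 22: x=[4.0705] v=[-3.9851]
Step 23: x=[3.8694] v=[-4.0227]
Step 24: x=[3.6672] v=[-4.0443]
Step 25: x=[3.4647] v=[-4.0497]
Step 26: x=[3.2628] v=[-4.0389]
Step 27: x=[3.0622] v=[-4.0119]
Step 28: x=[2.8638] v=[-3.9689]
Step 29: x=[2.6683] v=[-3.9100]
Step 30: x=[2.4765] v=[-3.8355]
Step 31: x=[2.2892] v=[-3.7456]
Step 32: x=[2.1072] v=[-3.6407]
Step 33: x=[1.9311] v=[-3.5213]
Step 34: x=[1.7617] v=[-3.3878]
Step 35: x=[1.5997] v=[-3.2407]
Step 36: x=[1.4457] v=[-3.0807]
Step 37: x=[1.3003] v=[-2.9084]
Step 38: x=[1.1641] v=[-2.7244]
Step 39: x=[1.0376] v=[-2.5295]
Step 40: x=[0.9214] v=[-2.3245]
Step 41: x=[0.8159] v=[-2.1102]
Step 42: x=[0.7215] v=[-1.8875]
Step 43: x=[0.6386] v=[-1.6572]
Step 44: x=[0.5676] v=[-1.4203]
Step 45: x=[0.5087] v=[-1.1777]
Step 46: x=[0.4622] v=[-0.9304]
Step 47: x=[0.4282] v=[-0.6794]
Step 48: x=[0.4069] v=[-0.4257]
Step 49: x=[0.3984] v=[-0.1703]
Step 50: x=[0.4027] v=[0.0858]
First v>=0 after going negative at step 50, time=2.5000

Answer: 2.5000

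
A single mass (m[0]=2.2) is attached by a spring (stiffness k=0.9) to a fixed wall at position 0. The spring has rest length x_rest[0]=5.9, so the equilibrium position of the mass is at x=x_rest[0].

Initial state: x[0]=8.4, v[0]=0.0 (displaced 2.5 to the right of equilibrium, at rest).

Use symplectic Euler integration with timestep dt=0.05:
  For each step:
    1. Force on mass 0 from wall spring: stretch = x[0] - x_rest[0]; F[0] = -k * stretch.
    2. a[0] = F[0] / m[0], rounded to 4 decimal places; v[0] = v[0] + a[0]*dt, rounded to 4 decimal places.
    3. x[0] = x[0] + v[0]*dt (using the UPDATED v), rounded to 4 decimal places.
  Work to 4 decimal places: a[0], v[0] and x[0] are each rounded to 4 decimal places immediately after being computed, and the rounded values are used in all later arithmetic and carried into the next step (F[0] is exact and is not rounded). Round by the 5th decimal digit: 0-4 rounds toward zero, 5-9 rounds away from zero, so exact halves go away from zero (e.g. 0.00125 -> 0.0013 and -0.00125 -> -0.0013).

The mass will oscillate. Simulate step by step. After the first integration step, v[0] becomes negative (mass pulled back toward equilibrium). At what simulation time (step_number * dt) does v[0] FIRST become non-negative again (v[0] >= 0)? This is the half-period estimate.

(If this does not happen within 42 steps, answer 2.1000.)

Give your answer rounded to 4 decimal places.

Step 0: x=[8.4000] v=[0.0000]
Step 1: x=[8.3974] v=[-0.0511]
Step 2: x=[8.3923] v=[-0.1022]
Step 3: x=[8.3846] v=[-0.1532]
Step 4: x=[8.3744] v=[-0.2040]
Step 5: x=[8.3617] v=[-0.2546]
Step 6: x=[8.3465] v=[-0.3050]
Step 7: x=[8.3288] v=[-0.3550]
Step 8: x=[8.3086] v=[-0.4047]
Step 9: x=[8.2859] v=[-0.4540]
Step 10: x=[8.2608] v=[-0.5028]
Step 11: x=[8.2332] v=[-0.5511]
Step 12: x=[8.2033] v=[-0.5988]
Step 13: x=[8.1710] v=[-0.6459]
Step 14: x=[8.1364] v=[-0.6924]
Step 15: x=[8.0995] v=[-0.7381]
Step 16: x=[8.0603] v=[-0.7831]
Step 17: x=[8.0189] v=[-0.8273]
Step 18: x=[7.9754] v=[-0.8706]
Step 19: x=[7.9297] v=[-0.9131]
Step 20: x=[7.8820] v=[-0.9546]
Step 21: x=[7.8322] v=[-0.9951]
Step 22: x=[7.7805] v=[-1.0346]
Step 23: x=[7.7268] v=[-1.0731]
Step 24: x=[7.6713] v=[-1.1105]
Step 25: x=[7.6140] v=[-1.1467]
Step 26: x=[7.5549] v=[-1.1818]
Step 27: x=[7.4941] v=[-1.2157]
Step 28: x=[7.4317] v=[-1.2483]
Step 29: x=[7.3677] v=[-1.2796]
Step 30: x=[7.3022] v=[-1.3096]
Step 31: x=[7.2353] v=[-1.3383]
Step 32: x=[7.1670] v=[-1.3656]
Step 33: x=[7.0974] v=[-1.3915]
Step 34: x=[7.0266] v=[-1.4160]
Step 35: x=[6.9547] v=[-1.4390]
Step 36: x=[6.8817] v=[-1.4606]
Step 37: x=[6.8077] v=[-1.4807]
Step 38: x=[6.7327] v=[-1.4993]
Step 39: x=[6.6569] v=[-1.5163]
Step 40: x=[6.5803] v=[-1.5318]
Step 41: x=[6.5030] v=[-1.5457]
Step 42: x=[6.4251] v=[-1.5580]
v[0] did not become non-negative within 42 steps; using fallback time=2.1000

Answer: 2.1000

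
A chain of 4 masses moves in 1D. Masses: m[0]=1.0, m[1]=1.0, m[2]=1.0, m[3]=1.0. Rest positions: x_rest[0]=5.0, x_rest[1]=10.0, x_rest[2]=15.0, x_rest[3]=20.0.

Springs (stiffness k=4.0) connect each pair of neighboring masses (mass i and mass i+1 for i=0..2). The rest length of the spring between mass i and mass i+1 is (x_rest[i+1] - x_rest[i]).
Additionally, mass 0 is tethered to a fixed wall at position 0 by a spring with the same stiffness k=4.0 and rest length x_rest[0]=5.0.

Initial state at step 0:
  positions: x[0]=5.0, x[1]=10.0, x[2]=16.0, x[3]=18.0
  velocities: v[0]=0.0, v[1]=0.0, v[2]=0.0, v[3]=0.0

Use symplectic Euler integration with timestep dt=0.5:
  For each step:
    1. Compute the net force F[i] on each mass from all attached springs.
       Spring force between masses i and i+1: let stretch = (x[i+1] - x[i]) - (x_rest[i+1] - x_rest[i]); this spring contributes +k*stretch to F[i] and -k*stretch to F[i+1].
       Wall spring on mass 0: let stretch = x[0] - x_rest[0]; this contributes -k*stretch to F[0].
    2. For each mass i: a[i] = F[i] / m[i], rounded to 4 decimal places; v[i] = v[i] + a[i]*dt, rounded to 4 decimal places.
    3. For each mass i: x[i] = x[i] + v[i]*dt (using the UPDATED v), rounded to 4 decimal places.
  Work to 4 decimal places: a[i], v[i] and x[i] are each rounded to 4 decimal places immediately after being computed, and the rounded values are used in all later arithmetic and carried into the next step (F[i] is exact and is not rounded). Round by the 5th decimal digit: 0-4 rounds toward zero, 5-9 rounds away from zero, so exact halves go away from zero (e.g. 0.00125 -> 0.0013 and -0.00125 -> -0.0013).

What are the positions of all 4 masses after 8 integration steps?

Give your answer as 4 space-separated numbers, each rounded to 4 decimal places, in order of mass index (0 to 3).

Answer: 5.0000 10.0000 14.0000 22.0000

Derivation:
Step 0: x=[5.0000 10.0000 16.0000 18.0000] v=[0.0000 0.0000 0.0000 0.0000]
Step 1: x=[5.0000 11.0000 12.0000 21.0000] v=[0.0000 2.0000 -8.0000 6.0000]
Step 2: x=[6.0000 7.0000 16.0000 20.0000] v=[2.0000 -8.0000 8.0000 -2.0000]
Step 3: x=[2.0000 11.0000 15.0000 20.0000] v=[-8.0000 8.0000 -2.0000 0.0000]
Step 4: x=[5.0000 10.0000 15.0000 20.0000] v=[6.0000 -2.0000 0.0000 0.0000]
Step 5: x=[8.0000 9.0000 15.0000 20.0000] v=[6.0000 -2.0000 0.0000 0.0000]
Step 6: x=[4.0000 13.0000 14.0000 20.0000] v=[-8.0000 8.0000 -2.0000 0.0000]
Step 7: x=[5.0000 9.0000 18.0000 19.0000] v=[2.0000 -8.0000 8.0000 -2.0000]
Step 8: x=[5.0000 10.0000 14.0000 22.0000] v=[0.0000 2.0000 -8.0000 6.0000]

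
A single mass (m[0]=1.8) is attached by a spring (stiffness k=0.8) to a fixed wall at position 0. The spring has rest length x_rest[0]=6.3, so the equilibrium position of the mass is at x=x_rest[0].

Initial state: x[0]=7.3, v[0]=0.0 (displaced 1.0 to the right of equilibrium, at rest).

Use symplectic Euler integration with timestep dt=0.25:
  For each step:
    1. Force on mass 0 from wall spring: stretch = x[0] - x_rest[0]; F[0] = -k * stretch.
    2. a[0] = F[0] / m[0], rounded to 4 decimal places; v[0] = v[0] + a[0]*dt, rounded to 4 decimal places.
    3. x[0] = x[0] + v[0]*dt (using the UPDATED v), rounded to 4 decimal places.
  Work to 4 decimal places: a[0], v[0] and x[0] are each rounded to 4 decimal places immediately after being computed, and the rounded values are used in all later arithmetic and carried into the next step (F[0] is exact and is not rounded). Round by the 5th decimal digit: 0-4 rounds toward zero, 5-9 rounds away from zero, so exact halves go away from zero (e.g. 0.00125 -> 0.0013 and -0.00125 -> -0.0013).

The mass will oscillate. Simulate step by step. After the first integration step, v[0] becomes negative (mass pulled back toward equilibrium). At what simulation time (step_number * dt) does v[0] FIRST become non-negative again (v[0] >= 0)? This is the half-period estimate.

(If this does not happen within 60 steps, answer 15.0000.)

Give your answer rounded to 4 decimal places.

Step 0: x=[7.3000] v=[0.0000]
Step 1: x=[7.2722] v=[-0.1111]
Step 2: x=[7.2174] v=[-0.2191]
Step 3: x=[7.1372] v=[-0.3210]
Step 4: x=[7.0337] v=[-0.4140]
Step 5: x=[6.9098] v=[-0.4955]
Step 6: x=[6.7690] v=[-0.5633]
Step 7: x=[6.6152] v=[-0.6154]
Step 8: x=[6.4526] v=[-0.6504]
Step 9: x=[6.2858] v=[-0.6674]
Step 10: x=[6.1194] v=[-0.6658]
Step 11: x=[5.9580] v=[-0.6457]
Step 12: x=[5.8061] v=[-0.6077]
Step 13: x=[5.6679] v=[-0.5528]
Step 14: x=[5.5473] v=[-0.4826]
Step 15: x=[5.4476] v=[-0.3990]
Step 16: x=[5.3715] v=[-0.3043]
Step 17: x=[5.3212] v=[-0.2011]
Step 18: x=[5.2981] v=[-0.0924]
Step 19: x=[5.3028] v=[0.0189]
First v>=0 after going negative at step 19, time=4.7500

Answer: 4.7500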